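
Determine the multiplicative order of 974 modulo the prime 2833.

The order of 974 must divide p − 1 = 2832 = 2^4 · 3 · 59.
Divisors: 1, 2, 3, 4, 6, 8, 12, 16, 24, 48, 59, 118, 177, 236, 354, 472, 708, 944, 1416, 2832.
Check each in increasing order: 974^1 ≡ 974;  974^2 ≡ 2454;  974^3 ≡ 1977;  974^4 ≡ 1991;  974^6 ≡ 1822;  974^8 ≡ 714;  974^12 ≡ 2241;  974^16 ≡ 2689;  974^24 ≡ 2005;  974^48 ≡ 2831;  974^59 ≡ 1345;  974^118 ≡ 1571;  974^177 ≡ 2410;  974^236 ≡ 498;  974^354 ≡ 450;  974^472 ≡ 1533;  974^708 ≡ 1357;  974^944 ≡ 1532;  974^1416 ≡ 2832;  974^2832 ≡ 1.
Smallest exponent giving 1 is 2832.

2832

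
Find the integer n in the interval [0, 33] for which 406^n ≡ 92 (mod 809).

14

Compute 406^0 mod 809 = 1, then multiply by 406 repeatedly:
  406^0=1  406^1=406  406^2=609  406^3=509  406^4=359
  406^5=134  406^6=201  406^7=706  406^8=250  406^9=375
  406^10=158  406^11=237  406^12=760  406^13=331  406^14=92
Found 92 at exponent 14.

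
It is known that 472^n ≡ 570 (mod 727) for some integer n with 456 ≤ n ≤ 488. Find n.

477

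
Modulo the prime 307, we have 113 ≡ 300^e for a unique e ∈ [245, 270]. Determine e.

246

Compute 300^245 mod 307 = 247, then multiply by 300 repeatedly:
  300^245=247  300^246=113
Found 113 at exponent 246.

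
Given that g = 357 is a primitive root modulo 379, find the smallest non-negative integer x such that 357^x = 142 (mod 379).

228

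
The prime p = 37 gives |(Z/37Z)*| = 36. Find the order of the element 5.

36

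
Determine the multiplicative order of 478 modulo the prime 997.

The order of 478 must divide p − 1 = 996 = 2^2 · 3 · 83.
Divisors: 1, 2, 3, 4, 6, 12, 83, 166, 249, 332, 498, 996.
Check each in increasing order: 478^1 ≡ 478;  478^2 ≡ 171;  478^3 ≡ 981;  478^4 ≡ 328;  478^6 ≡ 256;  478^12 ≡ 731;  478^83 ≡ 693;  478^166 ≡ 692;  478^249 ≡ 996;  478^332 ≡ 304;  478^498 ≡ 1.
Smallest exponent giving 1 is 498.

498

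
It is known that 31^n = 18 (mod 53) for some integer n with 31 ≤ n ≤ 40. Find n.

31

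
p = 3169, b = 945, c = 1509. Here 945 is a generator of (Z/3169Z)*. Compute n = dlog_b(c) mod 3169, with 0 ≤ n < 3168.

1305

Baby-step giant-step with m = ceil(sqrt(3168)) = 57.
Baby table (945^j mod 3169 for j=0..56):
  0:1  1:945  2:2536  3:756  4:1395  5:3140  6:1116  7:2512
  8:259  9:742  10:841  11:2495  12:39  13:1996  14:665  15:963
  16:532  17:2038  18:2327  19:2898  20:594  21:417  22:1109  23:2235
  24:1521  25:1788  26:583  27:2698  28:1734  29:257  30:2021  31:2107
  32:983  33:418  34:2054  35:1602  36:2277  37:14  38:554  39:645
  40:1077  41:516  42:2763  43:2948  44:309  45:457  46:881  47:2267
  48:71  49:546  50:2592  51:2972  52:806  53:1110  54:11  55:888
  56:2544
Giant step factor: 945^(-57) ≡ 2565 (mod 3169).
Scan 1509·2565^i mod 3169 for i = 0, 1, …:
  i=0: 1509   i=1: 1236   i=2: 1340   i=3: 1904
  i=4: 331   i=5: 2892   i=6: 2520   i=7: 2209
  i=8: 3082   i=9: 1844     …   i=21: 121
  i=22: 2972
Match at i=22, j=51: n = 22·57 + 51 = 1305.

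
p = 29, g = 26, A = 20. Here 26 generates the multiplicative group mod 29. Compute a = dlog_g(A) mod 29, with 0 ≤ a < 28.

Successive powers of 26 modulo 29:
  26^0=1  26^1=26  26^2=9  26^3=2  26^4=23  26^5=18
  26^6=4  26^7=17  26^8=7  26^9=8  26^10=5  26^11=14
  26^12=16  26^13=10  26^14=28  26^15=3  26^16=20
So 26^16 ≡ 20 (mod 29), giving a = 16.

16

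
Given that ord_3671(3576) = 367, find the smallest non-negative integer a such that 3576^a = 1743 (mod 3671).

45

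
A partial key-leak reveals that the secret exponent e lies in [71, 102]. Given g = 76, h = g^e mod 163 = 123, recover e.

99

Compute 76^71 mod 163 = 29, then multiply by 76 repeatedly:
  76^71=29  76^72=85  76^73=103  76^74=4  76^75=141
  76^76=121  76^77=68  76^78=115  76^79=101  76^80=15
  76^81=162  76^82=87  76^83=92  76^84=146  76^85=12
  76^86=97  76^87=37  76^88=41  76^89=19  76^90=140
  76^91=45  76^92=160  76^93=98  76^94=113  76^95=112
  76^96=36  76^97=128  76^98=111  76^99=123
Found 123 at exponent 99.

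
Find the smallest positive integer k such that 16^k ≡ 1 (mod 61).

15

The order of 16 must divide p − 1 = 60 = 2^2 · 3 · 5.
Divisors: 1, 2, 3, 4, 5, 6, 10, 12, 15, 20, 30, 60.
Check each in increasing order: 16^1 ≡ 16;  16^2 ≡ 12;  16^3 ≡ 9;  16^4 ≡ 22;  16^5 ≡ 47;  16^6 ≡ 20;  16^10 ≡ 13;  16^12 ≡ 34;  16^15 ≡ 1.
Smallest exponent giving 1 is 15.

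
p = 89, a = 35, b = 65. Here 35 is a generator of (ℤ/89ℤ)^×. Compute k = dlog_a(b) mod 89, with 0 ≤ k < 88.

35

Baby-step giant-step with m = ceil(sqrt(88)) = 10.
Baby table (35^j mod 89 for j=0..9):
  0:1  1:35  2:68  3:66  4:85  5:38  6:84  7:3
  8:16  9:26
Giant step factor: 35^(-10) ≡ 49 (mod 89).
Scan 65·49^i mod 89 for i = 0, 1, …:
  i=0: 65   i=1: 70   i=2: 48   i=3: 38
Match at i=3, j=5: k = 3·10 + 5 = 35.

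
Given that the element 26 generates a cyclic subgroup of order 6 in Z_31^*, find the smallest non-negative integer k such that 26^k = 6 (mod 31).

5

Successive powers of 26 modulo 31:
  26^0=1  26^1=26  26^2=25  26^3=30  26^4=5  26^5=6
So 26^5 ≡ 6 (mod 31), giving k = 5.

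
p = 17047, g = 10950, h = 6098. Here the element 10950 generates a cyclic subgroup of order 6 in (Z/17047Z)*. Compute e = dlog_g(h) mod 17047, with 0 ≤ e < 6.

Successive powers of 10950 modulo 17047:
  10950^0=1  10950^1=10950  10950^2=10949  10950^3=17046  10950^4=6097  10950^5=6098
So 10950^5 ≡ 6098 (mod 17047), giving e = 5.

5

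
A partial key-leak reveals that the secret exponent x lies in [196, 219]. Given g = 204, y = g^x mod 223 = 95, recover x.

219

Compute 204^196 mod 223 = 131, then multiply by 204 repeatedly:
  204^196=131  204^197=187  204^198=15  204^199=161  204^200=63
  204^201=141  204^202=220  204^203=57  204^204=32  204^205=61
  204^206=179  204^207=167  204^208=172  204^209=77  204^210=98
  204^211=145  204^212=144  204^213=163  204^214=25  204^215=194
  204^216=105  204^217=12  204^218=218  204^219=95
Found 95 at exponent 219.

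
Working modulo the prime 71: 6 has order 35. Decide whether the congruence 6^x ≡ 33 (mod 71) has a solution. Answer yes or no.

no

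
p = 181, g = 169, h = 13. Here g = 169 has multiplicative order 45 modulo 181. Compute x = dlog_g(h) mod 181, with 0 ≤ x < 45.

23

Baby-step giant-step with m = ceil(sqrt(45)) = 7.
Baby table (169^j mod 181 for j=0..6):
  0:1  1:169  2:144  3:82  4:102  5:43  6:27
Giant step factor: 169^(-7) ≡ 81 (mod 181).
Scan 13·81^i mod 181 for i = 0, 1, …:
  i=0: 13   i=1: 148   i=2: 42   i=3: 144
Match at i=3, j=2: x = 3·7 + 2 = 23.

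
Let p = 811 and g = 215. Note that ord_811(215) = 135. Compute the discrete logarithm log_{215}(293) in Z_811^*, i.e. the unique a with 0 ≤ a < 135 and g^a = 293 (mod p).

Baby-step giant-step with m = ceil(sqrt(135)) = 12.
Baby table (215^j mod 811 for j=0..11):
  0:1  1:215  2:809  3:381  4:4  5:49  6:803  7:713
  8:16  9:196  10:779  11:419
Giant step factor: 215^(-12) ≡ 773 (mod 811).
Scan 293·773^i mod 811 for i = 0, 1, …:
  i=0: 293   i=1: 220   i=2: 561   i=3: 579
  i=4: 706   i=5: 746   i=6: 37   i=7: 216
  i=8: 713
Match at i=8, j=7: a = 8·12 + 7 = 103.

103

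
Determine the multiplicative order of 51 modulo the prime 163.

The order of 51 must divide p − 1 = 162 = 2 · 3^4.
Divisors: 1, 2, 3, 6, 9, 18, 27, 54, 81, 162.
Check each in increasing order: 51^1 ≡ 51;  51^2 ≡ 156;  51^3 ≡ 132;  51^6 ≡ 146;  51^9 ≡ 38;  51^18 ≡ 140;  51^27 ≡ 104;  51^54 ≡ 58;  51^81 ≡ 1.
Smallest exponent giving 1 is 81.

81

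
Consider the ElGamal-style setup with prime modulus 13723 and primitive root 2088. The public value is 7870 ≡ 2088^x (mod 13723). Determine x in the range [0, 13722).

2107

Baby-step giant-step with m = ceil(sqrt(13722)) = 118.
Baby table (2088^j mod 13723 for j=0..117):
  0:1  1:2088  2:9553  3:7145  4:1859  5:11706  6:1465  7:12414
  8:11408  9:10499  10:6281  11:9263  12:5437  13:3535  14:11829  15:11275
  16:7255  17:11971  18:5865  19:5204  20:11059  21:9106  22:6973  23:13244
  24:1627  25:7595  26:8295  27:1534  28:5533  29:11861  30:9476  31:11045
  32:7320  33:10461  34:9275  35:3047  36:8387  37:1508  38:6137  39:10497
  40:2105  41:3880  42:4870  43:13540  44:2140  45:8345  46:9873  47:2878
  48:12313  49:6365  50:6256  51:11955  52:13626  53:3309  54:6523  55:6808
  56:11799  57:3527  58:8848  59:3466  60:4987  61:10822  62:8278  63:7207
  64:7808  65:180  66:5319  67:4165  68:9861  69:5268  70:7461  71:2963
  72:11394  73:8713  74:9769  75:5294  76:6857  77:4327  78:5042  79:2155
  80:12219  81:2215  82:269  83:12752  84:3556  85:785  86:6043  87:6347
  88:9841  89:4677  90:8523  91:11016  92:1660  93:7884  94:7915  95:4028
  96:11988  97:192  98:2929  99:9017  100:13263  101:130  102:10703  103:6820
  104:9409  105:8379  106:12250  107:12051  108:8229  109:956  110:6293  111:6873
  112:10289  113:6937  114:6691  115:794  116:11112  117:9986
Giant step factor: 2088^(-118) ≡ 3677 (mod 13723).
Scan 7870·3677^i mod 13723 for i = 0, 1, …:
  i=0: 7870   i=1: 9906   i=2: 3520   i=3: 2251
  i=4: 1958   i=5: 8714   i=6: 11896   i=7: 6391
  i=8: 5931   i=9: 2440     …   i=16: 5434
  i=17: 130
Match at i=17, j=101: x = 17·118 + 101 = 2107.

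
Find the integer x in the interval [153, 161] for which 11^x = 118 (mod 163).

158

Compute 11^153 mod 163 = 110, then multiply by 11 repeatedly:
  11^153=110  11^154=69  11^155=107  11^156=36  11^157=70
  11^158=118
Found 118 at exponent 158.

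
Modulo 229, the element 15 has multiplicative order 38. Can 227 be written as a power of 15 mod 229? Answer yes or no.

227 ∈ ⟨15⟩ iff 227^38 ≡ 1 (mod 229), since |⟨15⟩| = 38.
227^38 mod 229 = 228.
Since 228 ≠ 1, 227 does not lie in the subgroup.

no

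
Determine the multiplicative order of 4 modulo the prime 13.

6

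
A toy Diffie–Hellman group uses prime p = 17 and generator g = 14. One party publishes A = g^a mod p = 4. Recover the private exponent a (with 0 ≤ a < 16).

Successive powers of 14 modulo 17:
  14^0=1  14^1=14  14^2=9  14^3=7  14^4=13  14^5=12
  14^6=15  14^7=6  14^8=16  14^9=3  14^10=8  14^11=10
  14^12=4
So 14^12 ≡ 4 (mod 17), giving a = 12.

12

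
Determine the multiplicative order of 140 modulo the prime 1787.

893

The order of 140 must divide p − 1 = 1786 = 2 · 19 · 47.
Divisors: 1, 2, 19, 38, 47, 94, 893, 1786.
Check each in increasing order: 140^1 ≡ 140;  140^2 ≡ 1730;  140^19 ≡ 1220;  140^38 ≡ 1616;  140^47 ≡ 1471;  140^94 ≡ 1571;  140^893 ≡ 1.
Smallest exponent giving 1 is 893.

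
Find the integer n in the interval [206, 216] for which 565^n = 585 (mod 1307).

210

Compute 565^206 mod 1307 = 911, then multiply by 565 repeatedly:
  565^206=911  565^207=1064  565^208=1247  565^209=82  565^210=585
Found 585 at exponent 210.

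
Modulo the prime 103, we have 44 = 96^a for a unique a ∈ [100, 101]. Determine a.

Compute 96^100 mod 103 = 82, then multiply by 96 repeatedly:
  96^100=82  96^101=44
Found 44 at exponent 101.

101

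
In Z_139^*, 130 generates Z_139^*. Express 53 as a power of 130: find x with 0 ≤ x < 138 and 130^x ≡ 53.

Baby-step giant-step with m = ceil(sqrt(138)) = 12.
Baby table (130^j mod 139 for j=0..11):
  0:1  1:130  2:81  3:105  4:28  5:26  6:44  7:21
  8:89  9:33  10:120  11:32
Giant step factor: 130^(-12) ≡ 125 (mod 139).
Scan 53·125^i mod 139 for i = 0, 1, …:
  i=0: 53   i=1: 92   i=2: 102   i=3: 101
  i=4: 115   i=5: 58   i=6: 22   i=7: 109
  i=8: 3   i=9: 97   i=10: 32
Match at i=10, j=11: x = 10·12 + 11 = 131.

131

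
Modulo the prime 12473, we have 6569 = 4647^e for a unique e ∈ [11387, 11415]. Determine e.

11406

Compute 4647^11387 mod 12473 = 6871, then multiply by 4647 repeatedly:
  4647^11387=6871  4647^11388=11130  4647^11389=8052  4647^11390=11117  4647^11391=10006
  4647^11392=11011  4647^11393=3871  4647^11394=2471  4647^11395=7577  4647^11396=11513
  4647^11397=4214  4647^11398=12321  4647^11399=4617  4647^11400=1639  4647^11401=7903
  4647^11402=4729  4647^11403=10710  4647^11404=2100  4647^11405=4814  4647^11406=6569
Found 6569 at exponent 11406.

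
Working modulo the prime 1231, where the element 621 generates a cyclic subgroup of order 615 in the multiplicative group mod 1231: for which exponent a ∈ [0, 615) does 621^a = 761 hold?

164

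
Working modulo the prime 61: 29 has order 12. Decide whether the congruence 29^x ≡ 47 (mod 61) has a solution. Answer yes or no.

yes

⟨29⟩ has order 12; its elements mod 61 are {1, 11, 13, 14, 21, 29, 32, 40, 47, 48, 50, 60}.
47 is in this set.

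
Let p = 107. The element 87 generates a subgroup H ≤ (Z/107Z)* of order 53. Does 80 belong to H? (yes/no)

80 ∈ ⟨87⟩ iff 80^53 ≡ 1 (mod 107), since |⟨87⟩| = 53.
80^53 mod 107 = 106.
Since 106 ≠ 1, 80 does not lie in the subgroup.

no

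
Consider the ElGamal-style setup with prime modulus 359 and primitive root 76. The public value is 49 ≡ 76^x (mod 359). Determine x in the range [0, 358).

192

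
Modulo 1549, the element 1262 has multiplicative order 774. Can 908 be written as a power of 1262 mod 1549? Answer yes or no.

908 ∈ ⟨1262⟩ iff 908^774 ≡ 1 (mod 1549), since |⟨1262⟩| = 774.
908^774 mod 1549 = 1548.
Since 1548 ≠ 1, 908 does not lie in the subgroup.

no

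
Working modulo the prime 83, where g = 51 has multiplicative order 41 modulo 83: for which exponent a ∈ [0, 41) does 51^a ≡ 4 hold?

25

Successive powers of 51 modulo 83:
  51^0=1  51^1=51  51^2=28  51^3=17  51^4=37  51^5=61
  51^6=40  51^7=48  51^8=41  51^9=16  51^10=69  51^11=33
  51^12=23  51^13=11  51^14=63  51^15=59  51^16=21  51^17=75
  51^18=7  51^19=25  51^20=30  51^21=36  51^22=10  51^23=12
  51^24=31  51^25=4
So 51^25 ≡ 4 (mod 83), giving a = 25.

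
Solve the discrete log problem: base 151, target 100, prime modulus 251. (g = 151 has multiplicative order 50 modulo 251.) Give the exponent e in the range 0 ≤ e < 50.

Successive powers of 151 modulo 251:
  151^0=1  151^1=151  151^2=211  151^3=235  151^4=94  151^5=138
  151^6=5  151^7=2  151^8=51  151^9=171  151^10=219  151^11=188
  151^12=25  151^13=10  151^14=4  151^15=102  151^16=91  151^17=187
  151^18=125  151^19=50  151^20=20  151^21=8  151^22=204  151^23=182
  151^24=123  151^25=250  151^26=100
So 151^26 ≡ 100 (mod 251), giving e = 26.

26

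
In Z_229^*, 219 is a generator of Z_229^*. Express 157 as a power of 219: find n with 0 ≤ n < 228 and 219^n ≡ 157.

Baby-step giant-step with m = ceil(sqrt(228)) = 16.
Baby table (219^j mod 229 for j=0..15):
  0:1  1:219  2:100  3:145  4:153  5:73  6:186  7:201
  8:51  9:177  10:62  11:67  12:17  13:59  14:97  15:175
Giant step factor: 219^(-16) ≡ 81 (mod 229).
Scan 157·81^i mod 229 for i = 0, 1, …:
  i=0: 157   i=1: 122   i=2: 35   i=3: 87
  i=4: 177
Match at i=4, j=9: n = 4·16 + 9 = 73.

73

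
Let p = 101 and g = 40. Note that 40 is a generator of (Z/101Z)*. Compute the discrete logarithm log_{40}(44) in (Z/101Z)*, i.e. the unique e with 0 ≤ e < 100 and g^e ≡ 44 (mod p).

45

Baby-step giant-step with m = ceil(sqrt(100)) = 10.
Baby table (40^j mod 101 for j=0..9):
  0:1  1:40  2:85  3:67  4:54  5:39  6:45  7:83
  8:88  9:86
Giant step factor: 40^(-10) ≡ 17 (mod 101).
Scan 44·17^i mod 101 for i = 0, 1, …:
  i=0: 44   i=1: 41   i=2: 91   i=3: 32
  i=4: 39
Match at i=4, j=5: e = 4·10 + 5 = 45.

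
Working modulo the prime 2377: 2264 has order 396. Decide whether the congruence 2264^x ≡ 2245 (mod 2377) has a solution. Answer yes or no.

yes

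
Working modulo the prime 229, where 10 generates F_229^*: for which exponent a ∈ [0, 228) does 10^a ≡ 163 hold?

215

Baby-step giant-step with m = ceil(sqrt(228)) = 16.
Baby table (10^j mod 229 for j=0..15):
  0:1  1:10  2:100  3:84  4:153  5:156  6:186  7:28
  8:51  9:52  10:62  11:162  12:17  13:170  14:97  15:54
Giant step factor: 10^(-16) ≡ 81 (mod 229).
Scan 163·81^i mod 229 for i = 0, 1, …:
  i=0: 163   i=1: 150   i=2: 13   i=3: 137
  i=4: 105   i=5: 32   i=6: 73   i=7: 188
  i=8: 114   i=9: 74   i=10: 40   i=11: 34
  i=12: 6   i=13: 28
Match at i=13, j=7: a = 13·16 + 7 = 215.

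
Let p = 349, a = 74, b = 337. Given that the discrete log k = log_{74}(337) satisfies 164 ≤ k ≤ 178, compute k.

166

Compute 74^164 mod 349 = 194, then multiply by 74 repeatedly:
  74^164=194  74^165=47  74^166=337
Found 337 at exponent 166.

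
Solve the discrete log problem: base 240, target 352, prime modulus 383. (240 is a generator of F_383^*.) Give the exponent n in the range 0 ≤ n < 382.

Baby-step giant-step with m = ceil(sqrt(382)) = 20.
Baby table (240^j mod 383 for j=0..19):
  0:1  1:240  2:150  3:381  4:286  5:83  6:4  7:194
  8:217  9:375  10:378  11:332  12:16  13:10  14:102  15:351
  16:363  17:179  18:64  19:40
Giant step factor: 240^(-20) ≡ 46 (mod 383).
Scan 352·46^i mod 383 for i = 0, 1, …:
  i=0: 352   i=1: 106   i=2: 280   i=3: 241
  i=4: 362   i=5: 183   i=6: 375
Match at i=6, j=9: n = 6·20 + 9 = 129.

129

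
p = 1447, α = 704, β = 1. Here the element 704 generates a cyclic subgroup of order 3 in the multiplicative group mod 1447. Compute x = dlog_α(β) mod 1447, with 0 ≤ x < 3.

Successive powers of 704 modulo 1447:
  704^0=1
So 704^0 ≡ 1 (mod 1447), giving x = 0.

0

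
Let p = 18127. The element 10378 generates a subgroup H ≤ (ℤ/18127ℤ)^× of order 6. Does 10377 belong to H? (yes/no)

yes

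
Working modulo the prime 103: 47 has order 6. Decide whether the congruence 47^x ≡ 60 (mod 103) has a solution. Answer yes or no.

no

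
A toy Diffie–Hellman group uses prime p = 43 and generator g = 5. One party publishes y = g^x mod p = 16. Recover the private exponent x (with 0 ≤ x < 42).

6

Successive powers of 5 modulo 43:
  5^0=1  5^1=5  5^2=25  5^3=39  5^4=23  5^5=29
  5^6=16
So 5^6 ≡ 16 (mod 43), giving x = 6.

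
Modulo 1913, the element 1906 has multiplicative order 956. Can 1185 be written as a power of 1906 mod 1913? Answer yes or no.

no

1185 ∈ ⟨1906⟩ iff 1185^956 ≡ 1 (mod 1913), since |⟨1906⟩| = 956.
1185^956 mod 1913 = 1912.
Since 1912 ≠ 1, 1185 does not lie in the subgroup.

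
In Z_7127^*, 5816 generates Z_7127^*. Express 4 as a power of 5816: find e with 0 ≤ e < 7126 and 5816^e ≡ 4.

Baby-step giant-step with m = ceil(sqrt(7126)) = 85.
Baby table (5816^j mod 7127 for j=0..84):
  0:1  1:5816  2:1114  3:581  4:898  5:5804  6:2592  7:1467
  8:1053  9:2155  10:4214  11:5998  12:4830  13:3773  14:6862  15:5319
  16:4124  17:2829  18:4348  19:1372  20:4439  21:3230  22:6035  23:6212
  24:2229  25:6978  26:2910  27:5062  28:6082  29:1611  30:4698  31:5777
  32:2354  33:7024  34:6747  35:6417  36:4300  37:157  38:856  39:3850
  40:5693  41:5573  42:6099  43:705  44:2255  45:1400  46:3366  47:5914
  48:922  49:2848  50:820  51:1157  52:1224  53:6038  54:2279  55:5571
  56:1594  57:5604  58:1093  59:6731  60:6012  61:730  62:5115  63:742
  64:3637  65:6983  66:3482  67:3505  68:1860  69:6101  70:5210  71:4483
  72:2562  73:5162  74:3268  75:6106  76:5782  77:2926  78:5467  79:2525
  80:3780  81:4812  82:5990  83:1064  84:1988
Giant step factor: 5816^(-85) ≡ 2263 (mod 7127).
Scan 4·2263^i mod 7127 for i = 0, 1, …:
  i=0: 4   i=1: 1925   i=2: 1678   i=3: 5750
  i=4: 5475   i=5: 3199   i=6: 5432   i=7: 5668
  i=8: 5211   i=9: 4435     …   i=27: 2292
  i=28: 5467
Match at i=28, j=78: e = 28·85 + 78 = 2458.

2458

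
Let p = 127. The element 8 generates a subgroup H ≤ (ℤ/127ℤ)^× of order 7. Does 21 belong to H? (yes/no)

no

⟨8⟩ has order 7; its elements mod 127 are {1, 2, 4, 8, 16, 32, 64}.
21 is not in this set.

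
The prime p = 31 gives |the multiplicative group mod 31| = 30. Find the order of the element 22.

The order of 22 must divide p − 1 = 30 = 2 · 3 · 5.
Divisors: 1, 2, 3, 5, 6, 10, 15, 30.
Check each in increasing order: 22^1 ≡ 22;  22^2 ≡ 19;  22^3 ≡ 15;  22^5 ≡ 6;  22^6 ≡ 8;  22^10 ≡ 5;  22^15 ≡ 30;  22^30 ≡ 1.
Smallest exponent giving 1 is 30.

30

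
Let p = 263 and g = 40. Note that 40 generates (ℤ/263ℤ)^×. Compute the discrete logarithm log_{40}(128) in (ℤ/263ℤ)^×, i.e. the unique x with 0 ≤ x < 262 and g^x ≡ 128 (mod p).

6

Successive powers of 40 modulo 263:
  40^0=1  40^1=40  40^2=22  40^3=91  40^4=221  40^5=161
  40^6=128
So 40^6 ≡ 128 (mod 263), giving x = 6.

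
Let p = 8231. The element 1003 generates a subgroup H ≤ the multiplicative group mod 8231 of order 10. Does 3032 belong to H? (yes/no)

⟨1003⟩ has order 10; its elements mod 8231 are {1, 1003, 1827, 3032, 3857, 4374, 5199, 6404, 7228, 8230}.
3032 is in this set.

yes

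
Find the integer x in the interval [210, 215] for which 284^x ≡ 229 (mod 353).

211

Compute 284^210 mod 353 = 99, then multiply by 284 repeatedly:
  284^210=99  284^211=229
Found 229 at exponent 211.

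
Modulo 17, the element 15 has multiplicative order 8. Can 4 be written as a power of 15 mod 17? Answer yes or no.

4 ∈ ⟨15⟩ iff 4^8 ≡ 1 (mod 17), since |⟨15⟩| = 8.
4^8 mod 17 = 1.
Since 1 = 1, 4 lies in the subgroup.

yes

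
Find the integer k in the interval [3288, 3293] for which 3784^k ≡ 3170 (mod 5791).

3288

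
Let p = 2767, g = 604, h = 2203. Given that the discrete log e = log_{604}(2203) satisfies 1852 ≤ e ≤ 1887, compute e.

1872

Compute 604^1852 mod 2767 = 2009, then multiply by 604 repeatedly:
  604^1852=2009  604^1853=1490  604^1854=685  604^1855=1457  604^1856=122
  604^1857=1746  604^1858=357  604^1859=2569  604^1860=2156  604^1861=1734
  604^1862=1410  604^1863=2171  604^1864=2493  604^1865=524  604^1866=1058
  604^1867=2622  604^1868=964  604^1869=1186  604^1870=2458  604^1871=1520
  604^1872=2203
Found 2203 at exponent 1872.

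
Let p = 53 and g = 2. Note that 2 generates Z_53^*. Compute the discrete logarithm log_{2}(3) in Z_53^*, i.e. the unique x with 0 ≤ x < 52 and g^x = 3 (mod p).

17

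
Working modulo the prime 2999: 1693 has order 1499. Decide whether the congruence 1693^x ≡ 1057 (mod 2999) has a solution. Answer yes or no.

1057 ∈ ⟨1693⟩ iff 1057^1499 ≡ 1 (mod 2999), since |⟨1693⟩| = 1499.
1057^1499 mod 2999 = 1.
Since 1 = 1, 1057 lies in the subgroup.

yes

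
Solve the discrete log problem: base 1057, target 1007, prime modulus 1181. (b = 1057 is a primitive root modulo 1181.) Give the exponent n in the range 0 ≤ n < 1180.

Baby-step giant-step with m = ceil(sqrt(1180)) = 35.
Baby table (1057^j mod 1181 for j=0..34):
  0:1  1:1057  2:23  3:691  4:529  5:540  6:357  7:610
  8:1125  9:1039  10:1074  11:277  12:1082  13:466  14:85  15:89
  16:774  17:866  18:87  19:1022  20:820  21:1067  22:1145  23:921
  24:353  25:1106  26:1033  27:637  28:139  29:479  30:835  31:388
  32:309  33:657  34:21
Giant step factor: 1057^(-35) ≡ 122 (mod 1181).
Scan 1007·122^i mod 1181 for i = 0, 1, …:
  i=0: 1007   i=1: 30   i=2: 117   i=3: 102
  i=4: 634   i=5: 583   i=6: 266   i=7: 565
  i=8: 432   i=9: 740     …   i=26: 611
  i=27: 139
Match at i=27, j=28: n = 27·35 + 28 = 973.

973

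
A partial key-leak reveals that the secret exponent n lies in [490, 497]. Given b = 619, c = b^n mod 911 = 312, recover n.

494

Compute 619^490 mod 911 = 577, then multiply by 619 repeatedly:
  619^490=577  619^491=51  619^492=595  619^493=261  619^494=312
Found 312 at exponent 494.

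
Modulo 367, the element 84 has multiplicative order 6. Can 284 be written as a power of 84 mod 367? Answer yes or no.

284 ∈ ⟨84⟩ iff 284^6 ≡ 1 (mod 367), since |⟨84⟩| = 6.
284^6 mod 367 = 1.
Since 1 = 1, 284 lies in the subgroup.

yes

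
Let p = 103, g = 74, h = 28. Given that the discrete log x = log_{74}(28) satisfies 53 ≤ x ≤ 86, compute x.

58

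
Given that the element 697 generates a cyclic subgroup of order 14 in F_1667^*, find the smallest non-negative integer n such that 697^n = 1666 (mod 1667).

Successive powers of 697 modulo 1667:
  697^0=1  697^1=697  697^2=712  697^3=1165  697^4=176  697^5=981
  697^6=287  697^7=1666
So 697^7 ≡ 1666 (mod 1667), giving n = 7.

7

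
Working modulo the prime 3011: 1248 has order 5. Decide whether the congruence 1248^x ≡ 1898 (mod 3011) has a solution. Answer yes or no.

⟨1248⟩ has order 5; its elements mod 3011 are {1, 817, 1248, 1898, 2058}.
1898 is in this set.

yes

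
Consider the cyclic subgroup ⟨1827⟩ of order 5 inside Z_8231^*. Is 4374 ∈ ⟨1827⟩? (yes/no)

yes

4374 ∈ ⟨1827⟩ iff 4374^5 ≡ 1 (mod 8231), since |⟨1827⟩| = 5.
4374^5 mod 8231 = 1.
Since 1 = 1, 4374 lies in the subgroup.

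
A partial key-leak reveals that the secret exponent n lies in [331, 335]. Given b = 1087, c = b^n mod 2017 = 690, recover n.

335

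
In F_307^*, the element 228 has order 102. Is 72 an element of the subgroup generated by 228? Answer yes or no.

yes

72 ∈ ⟨228⟩ iff 72^102 ≡ 1 (mod 307), since |⟨228⟩| = 102.
72^102 mod 307 = 1.
Since 1 = 1, 72 lies in the subgroup.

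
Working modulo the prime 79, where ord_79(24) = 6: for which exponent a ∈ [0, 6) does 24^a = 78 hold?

3

Successive powers of 24 modulo 79:
  24^0=1  24^1=24  24^2=23  24^3=78
So 24^3 ≡ 78 (mod 79), giving a = 3.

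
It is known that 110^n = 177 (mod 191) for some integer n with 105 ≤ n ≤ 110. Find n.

110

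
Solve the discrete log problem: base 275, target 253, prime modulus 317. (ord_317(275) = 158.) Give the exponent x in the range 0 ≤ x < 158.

128

Baby-step giant-step with m = ceil(sqrt(158)) = 13.
Baby table (275^j mod 317 for j=0..12):
  0:1  1:275  2:179  3:90  4:24  5:260  6:175  7:258
  8:259  9:217  10:79  11:169  12:193
Giant step factor: 275^(-13) ≡ 7 (mod 317).
Scan 253·7^i mod 317 for i = 0, 1, …:
  i=0: 253   i=1: 186   i=2: 34   i=3: 238
  i=4: 81   i=5: 250   i=6: 165   i=7: 204
  i=8: 160   i=9: 169
Match at i=9, j=11: x = 9·13 + 11 = 128.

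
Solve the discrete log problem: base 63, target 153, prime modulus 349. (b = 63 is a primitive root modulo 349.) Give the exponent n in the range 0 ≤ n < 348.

26

Baby-step giant-step with m = ceil(sqrt(348)) = 19.
Baby table (63^j mod 349 for j=0..18):
  0:1  1:63  2:130  3:163  4:148  5:250  6:45  7:43
  8:266  9:6  10:29  11:82  12:280  13:190  14:104  15:270
  16:258  17:200  18:36
Giant step factor: 63^(-19) ≡ 347 (mod 349).
Scan 153·347^i mod 349 for i = 0, 1, …:
  i=0: 153   i=1: 43
Match at i=1, j=7: n = 1·19 + 7 = 26.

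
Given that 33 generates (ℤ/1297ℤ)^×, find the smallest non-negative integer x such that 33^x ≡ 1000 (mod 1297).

Baby-step giant-step with m = ceil(sqrt(1296)) = 36.
Baby table (33^j mod 1297 for j=0..35):
  0:1  1:33  2:1089  3:918  4:463  5:1012  6:971  7:915
  8:364  9:339  10:811  11:823  12:1219  13:20  14:660  15:1028
  16:202  17:181  18:785  19:1262  20:142  21:795  22:295  23:656
  24:896  25:1034  26:400  27:230  28:1105  29:149  30:1026  31:136
  32:597  33:246  34:336  35:712
Giant step factor: 33^(-36) ≡ 147 (mod 1297).
Scan 1000·147^i mod 1297 for i = 0, 1, …:
  i=0: 1000   i=1: 439   i=2: 980   i=3: 93
  i=4: 701   i=5: 584   i=6: 246
Match at i=6, j=33: x = 6·36 + 33 = 249.

249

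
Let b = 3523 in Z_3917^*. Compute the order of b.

3916

The order of 3523 must divide p − 1 = 3916 = 2^2 · 11 · 89.
Divisors: 1, 2, 4, 11, 22, 44, 89, 178, 356, 979, 1958, 3916.
Check each in increasing order: 3523^1 ≡ 3523;  3523^2 ≡ 2473;  3523^4 ≡ 1292;  3523^11 ≡ 744;  3523^22 ≡ 1239;  3523^44 ≡ 3574;  3523^89 ≡ 72;  3523^178 ≡ 1267;  3523^356 ≡ 3236;  3523^979 ≡ 3082;  3523^1958 ≡ 3916;  3523^3916 ≡ 1.
Smallest exponent giving 1 is 3916.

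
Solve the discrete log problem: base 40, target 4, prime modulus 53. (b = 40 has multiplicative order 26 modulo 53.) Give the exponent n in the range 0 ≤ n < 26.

25

Successive powers of 40 modulo 53:
  40^0=1  40^1=40  40^2=10  40^3=29  40^4=47  40^5=25
  40^6=46  40^7=38  40^8=36  40^9=9  40^10=42  40^11=37
  40^12=49  40^13=52  40^14=13  40^15=43  40^16=24  40^17=6
  40^18=28  40^19=7  40^20=15  40^21=17  40^22=44  40^23=11
  40^24=16  40^25=4
So 40^25 ≡ 4 (mod 53), giving n = 25.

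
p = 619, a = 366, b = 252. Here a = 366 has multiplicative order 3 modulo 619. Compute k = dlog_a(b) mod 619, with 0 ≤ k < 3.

2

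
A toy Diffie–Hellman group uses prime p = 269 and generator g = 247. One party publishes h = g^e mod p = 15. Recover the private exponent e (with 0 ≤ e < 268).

Baby-step giant-step with m = ceil(sqrt(268)) = 17.
Baby table (247^j mod 269 for j=0..16):
  0:1  1:247  2:215  3:112  4:226  5:139  6:170  7:26
  8:235  9:210  10:222  11:227  12:117  13:116  14:138  15:192
  16:80
Giant step factor: 247^(-17) ≡ 35 (mod 269).
Scan 15·35^i mod 269 for i = 0, 1, …:
  i=0: 15   i=1: 256   i=2: 83   i=3: 215
Match at i=3, j=2: e = 3·17 + 2 = 53.

53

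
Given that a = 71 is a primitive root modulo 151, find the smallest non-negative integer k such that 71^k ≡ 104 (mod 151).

Baby-step giant-step with m = ceil(sqrt(150)) = 13.
Baby table (71^j mod 151 for j=0..12):
  0:1  1:71  2:58  3:41  4:42  5:113  6:20  7:61
  8:103  9:65  10:85  11:146  12:98
Giant step factor: 71^(-13) ≡ 63 (mod 151).
Scan 104·63^i mod 151 for i = 0, 1, …:
  i=0: 104   i=1: 59   i=2: 93   i=3: 121
  i=4: 73   i=5: 69   i=6: 119   i=7: 98
Match at i=7, j=12: k = 7·13 + 12 = 103.

103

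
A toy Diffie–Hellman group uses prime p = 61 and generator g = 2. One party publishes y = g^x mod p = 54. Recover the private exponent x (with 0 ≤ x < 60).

19

Baby-step giant-step with m = ceil(sqrt(60)) = 8.
Baby table (2^j mod 61 for j=0..7):
  0:1  1:2  2:4  3:8  4:16  5:32  6:3  7:6
Giant step factor: 2^(-8) ≡ 56 (mod 61).
Scan 54·56^i mod 61 for i = 0, 1, …:
  i=0: 54   i=1: 35   i=2: 8
Match at i=2, j=3: x = 2·8 + 3 = 19.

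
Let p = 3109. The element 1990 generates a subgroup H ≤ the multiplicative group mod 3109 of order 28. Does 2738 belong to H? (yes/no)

yes

2738 ∈ ⟨1990⟩ iff 2738^28 ≡ 1 (mod 3109), since |⟨1990⟩| = 28.
2738^28 mod 3109 = 1.
Since 1 = 1, 2738 lies in the subgroup.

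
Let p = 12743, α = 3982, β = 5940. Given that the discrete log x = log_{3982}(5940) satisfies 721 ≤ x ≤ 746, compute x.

744

Compute 3982^721 mod 12743 = 12060, then multiply by 3982 repeatedly:
  3982^721=12060  3982^722=7296  3982^723=11375  3982^724=6628  3982^725=1943
  3982^726=2025  3982^727=9974  3982^728=9280  3982^729=11003  3982^730=3512
  3982^731=5713  3982^732=2911  3982^733=8215  3982^734=849  3982^735=3823
  3982^736=8044  3982^737=8049  3982^738=2473  3982^739=9890  3982^740=6110
  3982^741=3633  3982^742=3301  3982^743=6549  3982^744=5940
Found 5940 at exponent 744.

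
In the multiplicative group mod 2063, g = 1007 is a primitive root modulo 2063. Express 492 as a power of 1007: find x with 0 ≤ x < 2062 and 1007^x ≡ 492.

Baby-step giant-step with m = ceil(sqrt(2062)) = 46.
Baby table (1007^j mod 2063 for j=0..45):
  0:1  1:1007  2:1116  3:1540  4:1467  5:161  6:1213  7:195
  8:380  9:1005  10:1165  11:1371  12:450  13:1353  14:891  15:1895
  16:2053  17:245  18:1218  19:1104  20:1834  21:453  22:248  23:113
  24:326  25:265  26:728  27:731  28:1689  29:911  30:1405  31:1680
  32:100  33:1676  34:198  35:1338  36:227  37:1659  38:1646  39:933
  40:866  41:1476  42:972  43:942  44:1677  45:1205
Giant step factor: 1007^(-46) ≡ 1509 (mod 2063).
Scan 492·1509^i mod 2063 for i = 0, 1, …:
  i=0: 492   i=1: 1811   i=2: 1387   i=3: 1101
  i=4: 694   i=5: 1305   i=6: 1143   i=7: 119
  i=8: 90   i=9: 1715   i=10: 933
Match at i=10, j=39: x = 10·46 + 39 = 499.

499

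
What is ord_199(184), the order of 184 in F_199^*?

99

The order of 184 must divide p − 1 = 198 = 2 · 3^2 · 11.
Divisors: 1, 2, 3, 6, 9, 11, 18, 22, 33, 66, 99, 198.
Check each in increasing order: 184^1 ≡ 184;  184^2 ≡ 26;  184^3 ≡ 8;  184^6 ≡ 64;  184^9 ≡ 114;  184^11 ≡ 178;  184^18 ≡ 61;  184^22 ≡ 43;  184^33 ≡ 92;  184^66 ≡ 106;  184^99 ≡ 1.
Smallest exponent giving 1 is 99.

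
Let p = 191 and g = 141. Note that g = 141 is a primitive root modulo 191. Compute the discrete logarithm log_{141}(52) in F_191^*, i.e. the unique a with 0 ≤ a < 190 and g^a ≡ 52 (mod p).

70

Baby-step giant-step with m = ceil(sqrt(190)) = 14.
Baby table (141^j mod 191 for j=0..13):
  0:1  1:141  2:17  3:105  4:98  5:66  6:138  7:167
  8:54  9:165  10:154  11:131  12:135  13:126
Giant step factor: 141^(-14) ≡ 64 (mod 191).
Scan 52·64^i mod 191 for i = 0, 1, …:
  i=0: 52   i=1: 81   i=2: 27   i=3: 9
  i=4: 3   i=5: 1
Match at i=5, j=0: a = 5·14 + 0 = 70.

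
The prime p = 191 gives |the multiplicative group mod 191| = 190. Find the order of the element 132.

The order of 132 must divide p − 1 = 190 = 2 · 5 · 19.
Divisors: 1, 2, 5, 10, 19, 38, 95, 190.
Check each in increasing order: 132^1 ≡ 132;  132^2 ≡ 43;  132^5 ≡ 161;  132^10 ≡ 136;  132^19 ≡ 7;  132^38 ≡ 49;  132^95 ≡ 190;  132^190 ≡ 1.
Smallest exponent giving 1 is 190.

190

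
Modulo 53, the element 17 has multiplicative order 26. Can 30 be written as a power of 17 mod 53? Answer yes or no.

30 ∈ ⟨17⟩ iff 30^26 ≡ 1 (mod 53), since |⟨17⟩| = 26.
30^26 mod 53 = 52.
Since 52 ≠ 1, 30 does not lie in the subgroup.

no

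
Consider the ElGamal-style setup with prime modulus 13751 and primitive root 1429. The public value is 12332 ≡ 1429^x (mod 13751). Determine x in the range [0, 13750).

6830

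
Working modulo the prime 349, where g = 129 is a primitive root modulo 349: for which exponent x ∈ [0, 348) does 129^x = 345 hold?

332

Baby-step giant-step with m = ceil(sqrt(348)) = 19.
Baby table (129^j mod 349 for j=0..18):
  0:1  1:129  2:238  3:339  4:106  5:63  6:100  7:336
  8:68  9:47  10:130  11:18  12:228  13:96  14:169  15:163
  16:87  17:55  18:115
Giant step factor: 129^(-19) ≡ 140 (mod 349).
Scan 345·140^i mod 349 for i = 0, 1, …:
  i=0: 345   i=1: 138   i=2: 125   i=3: 50
  i=4: 20   i=5: 8   i=6: 73   i=7: 99
  i=8: 249   i=9: 309     …   i=16: 292
  i=17: 47
Match at i=17, j=9: x = 17·19 + 9 = 332.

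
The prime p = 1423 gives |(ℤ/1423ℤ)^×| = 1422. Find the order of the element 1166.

711

The order of 1166 must divide p − 1 = 1422 = 2 · 3^2 · 79.
Divisors: 1, 2, 3, 6, 9, 18, 79, 158, 237, 474, 711, 1422.
Check each in increasing order: 1166^1 ≡ 1166;  1166^2 ≡ 591;  1166^3 ≡ 374;  1166^6 ≡ 422;  1166^9 ≡ 1298;  1166^18 ≡ 1395;  1166^79 ≡ 289;  1166^158 ≡ 987;  1166^237 ≡ 643;  1166^474 ≡ 779;  1166^711 ≡ 1.
Smallest exponent giving 1 is 711.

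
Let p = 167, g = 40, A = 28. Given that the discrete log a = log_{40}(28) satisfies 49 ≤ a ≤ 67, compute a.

62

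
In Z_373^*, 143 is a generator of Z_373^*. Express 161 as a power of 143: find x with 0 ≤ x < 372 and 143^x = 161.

327

Baby-step giant-step with m = ceil(sqrt(372)) = 20.
Baby table (143^j mod 373 for j=0..19):
  0:1  1:143  2:307  3:260  4:253  5:371  6:87  7:132
  8:226  9:240  10:4  11:199  12:109  13:294  14:266  15:365
  16:348  17:155  18:158  19:214
Giant step factor: 143^(-20) ≡ 70 (mod 373).
Scan 161·70^i mod 373 for i = 0, 1, …:
  i=0: 161   i=1: 80   i=2: 5   i=3: 350
  i=4: 255   i=5: 319   i=6: 323   i=7: 230
  i=8: 61   i=9: 167     …   i=15: 247
  i=16: 132
Match at i=16, j=7: x = 16·20 + 7 = 327.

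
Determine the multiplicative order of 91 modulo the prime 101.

The order of 91 must divide p − 1 = 100 = 2^2 · 5^2.
Divisors: 1, 2, 4, 5, 10, 20, 25, 50, 100.
Check each in increasing order: 91^1 ≡ 91;  91^2 ≡ 100;  91^4 ≡ 1.
Smallest exponent giving 1 is 4.

4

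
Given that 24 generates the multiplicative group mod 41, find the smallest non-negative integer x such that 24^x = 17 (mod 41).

21

Successive powers of 24 modulo 41:
  24^0=1  24^1=24  24^2=2  24^3=7  24^4=4  24^5=14
  24^6=8  24^7=28  24^8=16  24^9=15  24^10=32  24^11=30
  24^12=23  24^13=19  24^14=5  24^15=38  24^16=10  24^17=35
  24^18=20  24^19=29  24^20=40  24^21=17
So 24^21 ≡ 17 (mod 41), giving x = 21.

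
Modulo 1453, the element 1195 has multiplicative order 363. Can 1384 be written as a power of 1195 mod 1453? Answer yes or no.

no

1384 ∈ ⟨1195⟩ iff 1384^363 ≡ 1 (mod 1453), since |⟨1195⟩| = 363.
1384^363 mod 1453 = 1452.
Since 1452 ≠ 1, 1384 does not lie in the subgroup.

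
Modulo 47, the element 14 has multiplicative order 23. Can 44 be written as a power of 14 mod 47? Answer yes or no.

⟨14⟩ has order 23; its elements mod 47 are {1, 2, 3, 4, 6, 7, 8, 9, 12, 14, 16, 17, 18, 21, 24, 25, 27, 28, 32, 34, 36, 37, 42}.
44 is not in this set.

no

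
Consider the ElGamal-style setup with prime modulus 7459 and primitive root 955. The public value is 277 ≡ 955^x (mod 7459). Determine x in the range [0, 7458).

3483

Baby-step giant-step with m = ceil(sqrt(7458)) = 87.
Baby table (955^j mod 7459 for j=0..86):
  0:1  1:955  2:2027  3:3904  4:6279  5:6868  6:2479  7:2942
  8:5026  9:3693  10:6167  11:4334  12:6684  13:5775  14:2924  15:2754
  16:4502  17:3026  18:3197  19:2404  20:5907  21:2181  22:1794  23:5159
  24:3905  25:7234  26:1436  27:6383  28:1762  29:4435  30:6172  31:1650
  32:1901  33:2918  34:4483  35:7258  36:1979  37:2818  38:5950  39:5951
  40:6906  41:1474  42:5378  43:4198  44:3607  45:6086  46:1569  47:6595
  48:2829  49:1537  50:5871  51:5096  52:3412  53:6336  54:1631  55:6133
  56:1700  57:4897  58:7301  59:5749  60:471  61:2265  62:7424  63:3870
  64:3645  65:5081  66:4005  67:5767  68:2743  69:1456  70:3106  71:5007
  72:466  73:4949  74:4748  75:6727  76:2086  77:577  78:6528  79:5975
  80:7449  81:5368  82:2107  83:5714  84:4341  85:5910  86:5046
Giant step factor: 955^(-87) ≡ 6688 (mod 7459).
Scan 277·6688^i mod 7459 for i = 0, 1, …:
  i=0: 277   i=1: 2744   i=2: 2732   i=3: 4525
  i=4: 2037   i=5: 3322   i=6: 4634   i=7: 47
  i=8: 1058   i=9: 4772     …   i=39: 5461
  i=40: 3904
Match at i=40, j=3: x = 40·87 + 3 = 3483.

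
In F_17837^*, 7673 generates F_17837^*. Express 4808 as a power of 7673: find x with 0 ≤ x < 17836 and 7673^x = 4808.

3294

Baby-step giant-step with m = ceil(sqrt(17836)) = 134.
Baby table (7673^j mod 17837 for j=0..133):
  0:1  1:7673  2:12829  3:12351  4:1242  5:4908  6:5177  7:122
  8:8582  9:13319  10:8514  11:8828  12:10155  13:7299  14:14884  15:12458
  16:1751  17:4162  18:6796  19:8157  20:16465  21:14311  22:3731  23:17415
  24:8328  25:8610  26:14119  27:10986  28:15753  29:9257  30:2027  31:17144
  32:15874  33:10166  34:2517  35:13307  36:5623  37:15413  38:4639  39:10232
  40:9499  41:3845  42:287  43:8200  44:7501  45:13011  46:17551  47:17310
  48:5328  49:17177  50:1528  51:5435  52:17686  53:782  54:7054  55:7884
  56:8665  57:8046  58:3101  59:17252  60:6219  61:4412  62:16487  63:4747
  64:577  65:3745  66:17815  67:9564  68:3154  69:13670  70:8350  71:16883
  72:10965  73:15153  74:7403  75:10211  76:8899  77:1991  78:8471  79:17792
  80:11455  81:11316  82:14989  83:15458  84:11021  85:16753  86:12347  87:6224
  88:7103  89:9284  90:12991  91:6787  92:10448  93:8026  94:10174  95:10390
  96:8917  97:15246  98:7512  99:8229  100:15974  101:10475  102:1153  103:17654
  104:4964  105:6777  106:5066  107:4595  108:11523  109:15807  110:13348  111:16987
  112:6292  113:11594  114:7643  115:14520  116:2058  117:5289  118:3322  119:633
  120:5345  121:4922  122:5577  123:1358  124:3126  125:12870  126:5878  127:9958
  128:11863  129:2588  130:5143  131:6795  132:484  133:3636
Giant step factor: 7673^(-134) ≡ 5342 (mod 17837).
Scan 4808·5342^i mod 17837 for i = 0, 1, …:
  i=0: 4808   i=1: 16893   i=2: 5023   i=3: 6018
  i=4: 5882   i=5: 10687   i=6: 11554   i=7: 5448
  i=8: 11069   i=9: 943     …   i=23: 14750
  i=24: 8471
Match at i=24, j=78: x = 24·134 + 78 = 3294.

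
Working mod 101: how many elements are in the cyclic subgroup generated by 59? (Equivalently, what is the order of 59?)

The order of 59 must divide p − 1 = 100 = 2^2 · 5^2.
Divisors: 1, 2, 4, 5, 10, 20, 25, 50, 100.
Check each in increasing order: 59^1 ≡ 59;  59^2 ≡ 47;  59^4 ≡ 88;  59^5 ≡ 41;  59^10 ≡ 65;  59^20 ≡ 84;  59^25 ≡ 10;  59^50 ≡ 100;  59^100 ≡ 1.
Smallest exponent giving 1 is 100.

100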